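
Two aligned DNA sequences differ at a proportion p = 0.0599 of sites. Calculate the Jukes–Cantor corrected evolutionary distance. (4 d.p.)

0.0624

d = −(3/4) ln(1 − 4p/3) = −0.75 ln(1 − 0.079867) = −0.75 ln(0.920133)
  = −0.75 × (-0.083237) = 0.062428 substitutions/site.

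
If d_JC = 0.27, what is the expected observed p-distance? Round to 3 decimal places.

p = (3/4)(1 − e^(−4d/3)) = 0.75 × (1 − e^(-0.36)) = 0.75 × (1 − 0.697676) = 0.226743.

0.227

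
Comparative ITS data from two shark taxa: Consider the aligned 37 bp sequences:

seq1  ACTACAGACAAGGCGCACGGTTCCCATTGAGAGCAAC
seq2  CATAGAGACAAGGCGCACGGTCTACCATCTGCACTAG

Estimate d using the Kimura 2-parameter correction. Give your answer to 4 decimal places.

0.5333

Of 37 sites, 3 differences are transitions and 11 are transversions, so P = 3/37 ≈ 0.081081 and Q = 11/37 ≈ 0.297297.
Under the Kimura two-parameter model, d = −½ ln(1 − 2P − Q) − ¼ ln(1 − 2Q).
1 − 2P − Q = 0.540541, giving −½ ln(0.540541) = 0.307592.
1 − 2Q = 0.405406, giving −¼ ln(0.405406) = 0.225717.
d = 0.307592 + 0.225717 = 0.533309.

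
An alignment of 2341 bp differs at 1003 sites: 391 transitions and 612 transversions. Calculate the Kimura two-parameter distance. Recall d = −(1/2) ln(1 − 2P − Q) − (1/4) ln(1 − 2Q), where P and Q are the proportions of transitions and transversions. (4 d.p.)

P = 391/2341 ≈ 0.167023 and Q = 612/2341 ≈ 0.261427.
Under the Kimura two-parameter model, d = −½ ln(1 − 2P − Q) − ¼ ln(1 − 2Q).
1 − 2P − Q = 0.404527, giving −½ ln(0.404527) = 0.452518.
1 − 2Q = 0.477146, giving −¼ ln(0.477146) = 0.184983.
d = 0.452518 + 0.184983 = 0.637501.

0.6375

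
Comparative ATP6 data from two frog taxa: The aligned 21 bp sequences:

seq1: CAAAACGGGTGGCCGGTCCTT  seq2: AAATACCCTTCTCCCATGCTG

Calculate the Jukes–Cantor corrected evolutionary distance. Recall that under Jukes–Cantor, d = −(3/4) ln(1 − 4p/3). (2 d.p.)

0.90

The sequences differ at 11 of 21 sites, so p = 11/21 ≈ 0.52381.
d = −(3/4) ln(1 − 4p/3) = −0.75 ln(1 − 0.698413) = −0.75 ln(0.301587)
  = −0.75 × (-1.198697) = 0.899023 substitutions/site.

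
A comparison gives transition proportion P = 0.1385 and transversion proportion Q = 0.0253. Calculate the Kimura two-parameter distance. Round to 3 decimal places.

Under the Kimura two-parameter model, d = −½ ln(1 − 2P − Q) − ¼ ln(1 − 2Q).
1 − 2P − Q = 0.6977, giving −½ ln(0.6977) = 0.179983.
1 − 2Q = 0.9494, giving −¼ ln(0.9494) = 0.012981.
d = 0.179983 + 0.012981 = 0.192964.

0.193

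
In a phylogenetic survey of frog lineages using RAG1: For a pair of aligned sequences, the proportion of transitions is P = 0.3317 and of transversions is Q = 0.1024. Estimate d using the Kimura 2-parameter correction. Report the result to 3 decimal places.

0.783

Under the Kimura two-parameter model, d = −½ ln(1 − 2P − Q) − ¼ ln(1 − 2Q).
1 − 2P − Q = 0.2342, giving −½ ln(0.2342) = 0.725790.
1 − 2Q = 0.7952, giving −¼ ln(0.7952) = 0.057290.
d = 0.725790 + 0.057290 = 0.783080.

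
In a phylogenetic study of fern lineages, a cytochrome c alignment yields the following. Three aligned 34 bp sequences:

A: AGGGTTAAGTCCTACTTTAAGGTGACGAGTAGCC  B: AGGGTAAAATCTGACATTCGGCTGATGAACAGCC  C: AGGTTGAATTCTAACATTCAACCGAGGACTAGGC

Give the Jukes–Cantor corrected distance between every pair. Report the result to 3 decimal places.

A–B: 11/34 sites differ → p ≈ 0.323529, d = −0.75 ln(1 − 0.431372) = 0.423397 ≈ 0.423.
A–C: 13/34 sites differ → p ≈ 0.382353, d = −0.75 ln(1 − 0.509804) = 0.534712 ≈ 0.535.
B–C: 11/34 sites differ → p ≈ 0.323529, d = −0.75 ln(1 − 0.431372) = 0.423397 ≈ 0.423.

d(A,B) = 0.423, d(A,C) = 0.535, d(B,C) = 0.423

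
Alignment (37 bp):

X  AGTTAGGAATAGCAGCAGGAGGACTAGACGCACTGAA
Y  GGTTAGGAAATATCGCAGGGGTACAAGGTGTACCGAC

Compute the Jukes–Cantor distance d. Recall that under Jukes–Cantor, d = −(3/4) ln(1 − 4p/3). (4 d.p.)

0.5266

The sequences differ at 14 of 37 sites, so p = 14/37 ≈ 0.378378.
d = −(3/4) ln(1 − 4p/3) = −0.75 ln(1 − 0.504504) = −0.75 ln(0.495496)
  = −0.75 × (-0.702196) = 0.526647 substitutions/site.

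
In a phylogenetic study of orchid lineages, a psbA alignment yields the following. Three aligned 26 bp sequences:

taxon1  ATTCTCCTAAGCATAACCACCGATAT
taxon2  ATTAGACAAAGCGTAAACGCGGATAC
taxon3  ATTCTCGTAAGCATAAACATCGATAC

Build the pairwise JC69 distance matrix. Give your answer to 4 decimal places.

d(taxon1,taxon2) = 0.4643, d(taxon1,taxon3) = 0.1722, d(taxon2,taxon3) = 0.4643

taxon1–taxon2: 9/26 sites differ → p ≈ 0.346154, d = −0.75 ln(1 − 0.461539) = 0.464280 ≈ 0.4643.
taxon1–taxon3: 4/26 sites differ → p ≈ 0.153846, d = −0.75 ln(1 − 0.205128) = 0.172181 ≈ 0.1722.
taxon2–taxon3: 9/26 sites differ → p ≈ 0.346154, d = −0.75 ln(1 − 0.461539) = 0.464280 ≈ 0.4643.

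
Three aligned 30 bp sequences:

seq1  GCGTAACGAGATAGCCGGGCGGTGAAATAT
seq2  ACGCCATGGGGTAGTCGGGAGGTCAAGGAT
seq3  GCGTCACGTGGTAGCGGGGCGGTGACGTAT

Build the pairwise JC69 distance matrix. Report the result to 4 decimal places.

d(seq1,seq2) = 0.5034, d(seq1,seq3) = 0.2326, d(seq2,seq3) = 0.4408

seq1–seq2: 11/30 sites differ → p ≈ 0.366667, d = −0.75 ln(1 − 0.488889) = 0.503376 ≈ 0.5034.
seq1–seq3: 6/30 sites differ → p = 0.2, d = −0.75 ln(1 − 0.266667) = 0.232617 ≈ 0.2326.
seq2–seq3: 10/30 sites differ → p ≈ 0.333333, d = −0.75 ln(1 − 0.444444) = 0.440839 ≈ 0.4408.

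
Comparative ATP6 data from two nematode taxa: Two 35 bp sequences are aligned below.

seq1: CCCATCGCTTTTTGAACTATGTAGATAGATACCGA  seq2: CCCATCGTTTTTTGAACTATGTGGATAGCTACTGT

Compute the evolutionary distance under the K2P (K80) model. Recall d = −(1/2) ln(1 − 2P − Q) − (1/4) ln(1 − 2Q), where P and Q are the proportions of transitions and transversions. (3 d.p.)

Of 35 sites, 3 differences are transitions and 2 are transversions, so P = 3/35 ≈ 0.085714 and Q = 2/35 ≈ 0.057143.
Under the Kimura two-parameter model, d = −½ ln(1 − 2P − Q) − ¼ ln(1 − 2Q).
1 − 2P − Q = 0.771429, giving −½ ln(0.771429) = 0.129755.
1 − 2Q = 0.885714, giving −¼ ln(0.885714) = 0.030340.
d = 0.129755 + 0.030340 = 0.160095.

0.160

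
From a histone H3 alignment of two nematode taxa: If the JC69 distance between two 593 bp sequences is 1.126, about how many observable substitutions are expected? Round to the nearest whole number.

346

Invert JC69: p = (3/4)(1 − e^(−4d/3)) = 0.75 × (1 − e^(-1.501333)) = 0.75 × (1 − 0.222833) = 0.582875.
Expected differing sites = pL ≈ 0.582875 × 593 = 345.644875 ≈ 346.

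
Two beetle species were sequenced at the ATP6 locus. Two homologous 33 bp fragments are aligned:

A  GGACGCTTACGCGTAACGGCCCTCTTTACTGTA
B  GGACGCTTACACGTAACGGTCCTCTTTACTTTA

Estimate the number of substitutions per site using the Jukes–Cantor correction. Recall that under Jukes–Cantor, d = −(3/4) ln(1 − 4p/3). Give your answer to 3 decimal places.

0.097

The sequences differ at 3 of 33 sites (11, 20, 31), so p = 3/33 ≈ 0.090909.
d = −(3/4) ln(1 − 4p/3) = −0.75 ln(1 − 0.121212) = −0.75 ln(0.878788)
  = −0.75 × (-0.129212) = 0.096909 substitutions/site.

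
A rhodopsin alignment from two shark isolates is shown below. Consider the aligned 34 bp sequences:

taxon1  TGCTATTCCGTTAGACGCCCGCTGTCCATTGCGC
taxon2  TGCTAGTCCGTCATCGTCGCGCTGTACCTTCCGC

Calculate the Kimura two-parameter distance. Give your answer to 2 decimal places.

Of 34 sites, 1 differences are transitions and 9 are transversions, so P = 1/34 ≈ 0.029412 and Q = 9/34 ≈ 0.264706.
Under the Kimura two-parameter model, d = −½ ln(1 − 2P − Q) − ¼ ln(1 − 2Q).
1 − 2P − Q = 0.67647, giving −½ ln(0.67647) = 0.195434.
1 − 2Q = 0.470588, giving −¼ ln(0.470588) = 0.188443.
d = 0.195434 + 0.188443 = 0.383877.

0.38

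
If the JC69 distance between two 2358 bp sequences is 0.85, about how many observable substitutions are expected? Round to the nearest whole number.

Invert JC69: p = (3/4)(1 − e^(−4d/3)) = 0.75 × (1 − e^(-1.133333)) = 0.75 × (1 − 0.321958) = 0.508532.
Expected differing sites = pL ≈ 0.508532 × 2358 = 1199.118456 ≈ 1199.

1199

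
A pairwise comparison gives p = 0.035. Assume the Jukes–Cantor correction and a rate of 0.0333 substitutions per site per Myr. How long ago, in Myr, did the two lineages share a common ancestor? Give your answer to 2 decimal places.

0.54

d = −(3/4) ln(1 − 4p/3) = −0.75 ln(1 − 0.046667) = −0.75 ln(0.953333)
  = −0.75 × (-0.047791) = 0.035843 substitutions/site.
Under a molecular clock d = 2μt, so t = d/(2μ) = 0.035843 / (2 × 0.0333) = 0.54 Myr.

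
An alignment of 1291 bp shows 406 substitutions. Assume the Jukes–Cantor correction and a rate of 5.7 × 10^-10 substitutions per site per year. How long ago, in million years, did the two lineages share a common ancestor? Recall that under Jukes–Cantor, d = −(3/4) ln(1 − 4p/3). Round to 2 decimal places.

p = 406/1291 ≈ 0.314485.
d = −(3/4) ln(1 − 4p/3) = −0.75 ln(1 − 0.419313) = −0.75 ln(0.580687)
  = −0.75 × (-0.543543) = 0.407657 substitutions/site.
Under a molecular clock d = 2μt, so t = d/(2μ) = 0.407657 / (2 × 5.7 × 10^-10) = 357.59 million years.

357.59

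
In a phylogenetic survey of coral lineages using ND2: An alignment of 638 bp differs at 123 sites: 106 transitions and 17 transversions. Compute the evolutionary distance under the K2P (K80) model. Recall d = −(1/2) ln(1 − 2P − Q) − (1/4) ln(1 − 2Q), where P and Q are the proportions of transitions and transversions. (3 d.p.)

0.236

P = 106/638 ≈ 0.166144 and Q = 17/638 ≈ 0.026646.
Under the Kimura two-parameter model, d = −½ ln(1 − 2P − Q) − ¼ ln(1 − 2Q).
1 − 2P − Q = 0.641066, giving −½ ln(0.641066) = 0.222311.
1 − 2Q = 0.946708, giving −¼ ln(0.946708) = 0.013691.
d = 0.222311 + 0.013691 = 0.236002.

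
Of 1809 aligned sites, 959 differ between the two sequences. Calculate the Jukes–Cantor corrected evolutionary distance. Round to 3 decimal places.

p = 959/1809 ≈ 0.530127.
d = −(3/4) ln(1 − 4p/3) = −0.75 ln(1 − 0.706836) = −0.75 ln(0.293164)
  = −0.75 × (-1.227023) = 0.920267 substitutions/site.

0.920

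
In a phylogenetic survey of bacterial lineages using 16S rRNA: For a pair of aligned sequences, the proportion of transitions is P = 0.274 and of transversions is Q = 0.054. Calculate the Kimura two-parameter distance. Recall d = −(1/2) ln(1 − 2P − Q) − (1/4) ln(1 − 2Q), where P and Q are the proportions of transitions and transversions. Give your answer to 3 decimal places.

0.489

Under the Kimura two-parameter model, d = −½ ln(1 − 2P − Q) − ¼ ln(1 − 2Q).
1 − 2P − Q = 0.398, giving −½ ln(0.398) = 0.460652.
1 − 2Q = 0.892, giving −¼ ln(0.892) = 0.028572.
d = 0.460652 + 0.028572 = 0.489224.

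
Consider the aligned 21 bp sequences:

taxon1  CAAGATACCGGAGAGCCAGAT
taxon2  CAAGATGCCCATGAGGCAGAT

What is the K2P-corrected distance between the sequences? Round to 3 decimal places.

Of 21 sites, 2 differences are transitions and 3 are transversions, so P = 2/21 ≈ 0.095238 and Q = 3/21 ≈ 0.142857.
Under the Kimura two-parameter model, d = −½ ln(1 − 2P − Q) − ¼ ln(1 − 2Q).
1 − 2P − Q = 0.666667, giving −½ ln(0.666667) = 0.202732.
1 − 2Q = 0.714286, giving −¼ ln(0.714286) = 0.084118.
d = 0.202732 + 0.084118 = 0.286850.

0.287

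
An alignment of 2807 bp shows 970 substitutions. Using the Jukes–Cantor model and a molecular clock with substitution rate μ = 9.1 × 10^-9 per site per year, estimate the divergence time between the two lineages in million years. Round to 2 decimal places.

p = 970/2807 ≈ 0.345565.
d = −(3/4) ln(1 − 4p/3) = −0.75 ln(1 − 0.460753) = −0.75 ln(0.539247)
  = −0.75 × (-0.617582) = 0.463187 substitutions/site.
Under a molecular clock d = 2μt, so t = d/(2μ) = 0.463187 / (2 × 9.1 × 10^-9) = 25.45 million years.

25.45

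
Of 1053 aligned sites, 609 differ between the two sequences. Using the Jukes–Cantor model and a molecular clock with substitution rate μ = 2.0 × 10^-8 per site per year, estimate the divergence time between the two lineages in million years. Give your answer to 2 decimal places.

p = 609/1053 ≈ 0.578348.
d = −(3/4) ln(1 − 4p/3) = −0.75 ln(1 − 0.771131) = −0.75 ln(0.228869)
  = −0.75 × (-1.474605) = 1.105954 substitutions/site.
Under a molecular clock d = 2μt, so t = d/(2μ) = 1.105954 / (2 × 2.0 × 10^-8) = 27.65 million years.

27.65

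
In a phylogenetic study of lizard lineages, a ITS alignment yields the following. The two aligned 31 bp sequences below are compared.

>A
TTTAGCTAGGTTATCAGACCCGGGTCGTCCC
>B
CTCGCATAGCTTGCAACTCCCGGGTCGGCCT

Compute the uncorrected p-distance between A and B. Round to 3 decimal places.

The sequences differ at 13 of 31 positions.
p = 13/31 = 0.419354… ≈ 0.419 (to 3 d.p.).

0.419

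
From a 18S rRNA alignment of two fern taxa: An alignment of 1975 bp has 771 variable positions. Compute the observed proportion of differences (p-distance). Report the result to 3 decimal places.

0.390

p = 771/1975 = 0.390379… ≈ 0.390 (to 3 d.p.).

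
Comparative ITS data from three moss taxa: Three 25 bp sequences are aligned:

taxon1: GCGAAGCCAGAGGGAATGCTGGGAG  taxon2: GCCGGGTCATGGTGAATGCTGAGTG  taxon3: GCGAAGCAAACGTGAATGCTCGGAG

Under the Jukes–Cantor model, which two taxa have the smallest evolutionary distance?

taxon1 and taxon3

taxon1–taxon2: 9/25 differ, p = 0.360, d = 0.490.
taxon1–taxon3: 5/25 differ, p = 0.200, d = 0.233.
taxon2–taxon3: 10/25 differ, p = 0.400, d = 0.572.
The smallest distance is between taxon1 and taxon3.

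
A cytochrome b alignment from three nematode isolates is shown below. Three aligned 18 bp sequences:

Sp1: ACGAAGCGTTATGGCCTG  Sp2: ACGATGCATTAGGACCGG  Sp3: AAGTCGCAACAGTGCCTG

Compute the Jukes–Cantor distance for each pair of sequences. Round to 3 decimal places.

d(Sp1,Sp2) = 0.347, d(Sp1,Sp3) = 0.673, d(Sp2,Sp3) = 0.673

Sp1–Sp2: 5/18 sites differ → p ≈ 0.277778, d = −0.75 ln(1 − 0.370371) = 0.346968 ≈ 0.347.
Sp1–Sp3: 8/18 sites differ → p ≈ 0.444444, d = −0.75 ln(1 − 0.592592) = 0.673455 ≈ 0.673.
Sp2–Sp3: 8/18 sites differ → p ≈ 0.444444, d = −0.75 ln(1 − 0.592592) = 0.673455 ≈ 0.673.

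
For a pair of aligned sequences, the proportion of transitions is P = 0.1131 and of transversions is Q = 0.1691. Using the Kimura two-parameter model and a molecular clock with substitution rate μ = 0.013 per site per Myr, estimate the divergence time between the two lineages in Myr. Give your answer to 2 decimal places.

Under the Kimura two-parameter model, d = −½ ln(1 − 2P − Q) − ¼ ln(1 − 2Q).
1 − 2P − Q = 0.6047, giving −½ ln(0.6047) = 0.251511.
1 − 2Q = 0.6618, giving −¼ ln(0.6618) = 0.103198.
d = 0.251511 + 0.103198 = 0.354709.
Under a molecular clock d = 2μt, so t = d/(2μ) = 0.354709 / (2 × 0.013) = 13.64 Myr.

13.64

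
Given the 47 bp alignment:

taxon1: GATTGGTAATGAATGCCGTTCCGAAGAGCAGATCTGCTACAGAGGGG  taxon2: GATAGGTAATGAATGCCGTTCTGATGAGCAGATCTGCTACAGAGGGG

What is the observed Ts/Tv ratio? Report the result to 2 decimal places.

0.50

Transitions are A↔G and C↔T; transversions are all other mismatches.
Transitions: 1. Transversions: 2.
R = 1/2 = 0.50.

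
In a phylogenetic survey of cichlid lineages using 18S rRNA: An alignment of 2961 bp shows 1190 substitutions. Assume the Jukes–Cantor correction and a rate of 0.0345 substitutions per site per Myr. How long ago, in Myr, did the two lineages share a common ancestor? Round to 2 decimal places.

p = 1190/2961 ≈ 0.401891.
d = −(3/4) ln(1 − 4p/3) = −0.75 ln(1 − 0.535855) = −0.75 ln(0.464145)
  = −0.75 × (-0.767558) = 0.575669 substitutions/site.
Under a molecular clock d = 2μt, so t = d/(2μ) = 0.575669 / (2 × 0.0345) = 8.34 Myr.

8.34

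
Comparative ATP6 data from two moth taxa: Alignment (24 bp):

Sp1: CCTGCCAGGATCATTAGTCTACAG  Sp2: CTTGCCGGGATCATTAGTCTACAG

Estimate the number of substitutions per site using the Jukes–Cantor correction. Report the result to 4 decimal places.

0.0883

The sequences differ at 2 of 24 sites (2, 7), so p = 2/24 ≈ 0.083333.
d = −(3/4) ln(1 − 4p/3) = −0.75 ln(1 − 0.111111) = −0.75 ln(0.888889)
  = −0.75 × (-0.117783) = 0.088337 substitutions/site.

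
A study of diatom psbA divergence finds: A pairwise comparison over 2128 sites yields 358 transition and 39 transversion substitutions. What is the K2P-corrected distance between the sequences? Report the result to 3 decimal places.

P = 358/2128 ≈ 0.168233 and Q = 39/2128 ≈ 0.018327.
Under the Kimura two-parameter model, d = −½ ln(1 − 2P − Q) − ¼ ln(1 − 2Q).
1 − 2P − Q = 0.645207, giving −½ ln(0.645207) = 0.219092.
1 − 2Q = 0.963346, giving −¼ ln(0.963346) = 0.009336.
d = 0.219092 + 0.009336 = 0.228428.

0.228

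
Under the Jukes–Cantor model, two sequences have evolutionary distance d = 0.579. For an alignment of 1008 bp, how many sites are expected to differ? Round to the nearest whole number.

Invert JC69: p = (3/4)(1 − e^(−4d/3)) = 0.75 × (1 − e^(-0.772)) = 0.75 × (1 − 0.462088) = 0.403434.
Expected differing sites = pL ≈ 0.403434 × 1008 = 406.661472 ≈ 407.

407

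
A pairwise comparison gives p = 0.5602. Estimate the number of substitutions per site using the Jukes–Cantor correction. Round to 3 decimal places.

d = −(3/4) ln(1 − 4p/3) = −0.75 ln(1 − 0.746933) = −0.75 ln(0.253067)
  = −0.75 × (-1.374101) = 1.030576 substitutions/site.

1.031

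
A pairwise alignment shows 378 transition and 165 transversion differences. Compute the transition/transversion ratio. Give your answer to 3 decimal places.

2.291

R = 378/165 = 2.290909… ≈ 2.291 (to 3 d.p.).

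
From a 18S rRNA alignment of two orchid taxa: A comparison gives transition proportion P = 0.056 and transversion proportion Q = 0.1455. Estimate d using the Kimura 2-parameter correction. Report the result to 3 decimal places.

Under the Kimura two-parameter model, d = −½ ln(1 − 2P − Q) − ¼ ln(1 − 2Q).
1 − 2P − Q = 0.7425, giving −½ ln(0.7425) = 0.148866.
1 − 2Q = 0.709, giving −¼ ln(0.709) = 0.085975.
d = 0.148866 + 0.085975 = 0.234841.

0.235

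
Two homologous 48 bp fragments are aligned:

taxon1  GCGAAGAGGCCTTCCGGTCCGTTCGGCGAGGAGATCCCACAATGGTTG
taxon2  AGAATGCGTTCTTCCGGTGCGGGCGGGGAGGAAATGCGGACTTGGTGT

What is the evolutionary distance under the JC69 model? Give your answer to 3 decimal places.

The sequences differ at 20 of 48 sites, so p = 20/48 ≈ 0.416667.
d = −(3/4) ln(1 − 4p/3) = −0.75 ln(1 − 0.555556) = −0.75 ln(0.444444)
  = −0.75 × (-0.810931) = 0.608198 substitutions/site.

0.608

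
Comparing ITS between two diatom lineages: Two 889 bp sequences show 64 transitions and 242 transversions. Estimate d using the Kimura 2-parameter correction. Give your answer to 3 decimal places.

P = 64/889 ≈ 0.071991 and Q = 242/889 ≈ 0.272216.
Under the Kimura two-parameter model, d = −½ ln(1 − 2P − Q) − ¼ ln(1 − 2Q).
1 − 2P − Q = 0.583802, giving −½ ln(0.583802) = 0.269097.
1 − 2Q = 0.455568, giving −¼ ln(0.455568) = 0.196553.
d = 0.269097 + 0.196553 = 0.465650.

0.466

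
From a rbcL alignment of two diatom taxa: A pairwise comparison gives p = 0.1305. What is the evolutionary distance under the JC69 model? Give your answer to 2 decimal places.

d = −(3/4) ln(1 − 4p/3) = −0.75 ln(1 − 0.174) = −0.75 ln(0.826)
  = −0.75 × (-0.191161) = 0.143371 substitutions/site.

0.14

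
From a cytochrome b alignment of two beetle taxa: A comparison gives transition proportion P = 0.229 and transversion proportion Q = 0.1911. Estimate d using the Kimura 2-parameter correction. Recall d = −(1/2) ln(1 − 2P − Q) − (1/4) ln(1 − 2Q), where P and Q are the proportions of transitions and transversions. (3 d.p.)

Under the Kimura two-parameter model, d = −½ ln(1 − 2P − Q) − ¼ ln(1 − 2Q).
1 − 2P − Q = 0.3509, giving −½ ln(0.3509) = 0.523627.
1 − 2Q = 0.6178, giving −¼ ln(0.6178) = 0.120398.
d = 0.523627 + 0.120398 = 0.644025.

0.644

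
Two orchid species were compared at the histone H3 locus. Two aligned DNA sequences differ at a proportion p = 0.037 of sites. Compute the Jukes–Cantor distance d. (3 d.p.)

d = −(3/4) ln(1 − 4p/3) = −0.75 ln(1 − 0.049333) = −0.75 ln(0.950667)
  = −0.75 × (-0.050591) = 0.037943 substitutions/site.

0.038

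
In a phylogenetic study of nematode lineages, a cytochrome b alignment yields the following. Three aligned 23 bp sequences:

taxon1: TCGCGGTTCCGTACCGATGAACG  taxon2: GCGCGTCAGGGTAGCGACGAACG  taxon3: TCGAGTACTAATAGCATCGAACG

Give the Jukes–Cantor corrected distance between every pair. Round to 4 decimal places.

d(taxon1,taxon2) = 0.4674, d(taxon1,taxon3) = 0.7614, d(taxon2,taxon3) = 0.5532

taxon1–taxon2: 8/23 sites differ → p ≈ 0.347826, d = −0.75 ln(1 − 0.463768) = 0.467391 ≈ 0.4674.
taxon1–taxon3: 11/23 sites differ → p ≈ 0.478261, d = −0.75 ln(1 − 0.637681) = 0.761423 ≈ 0.7614.
taxon2–taxon3: 9/23 sites differ → p ≈ 0.391304, d = −0.75 ln(1 − 0.521739) = 0.553199 ≈ 0.5532.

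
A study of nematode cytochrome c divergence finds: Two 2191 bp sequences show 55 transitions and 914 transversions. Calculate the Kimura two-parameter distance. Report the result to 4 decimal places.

P = 55/2191 ≈ 0.025103 and Q = 914/2191 ≈ 0.417161.
Under the Kimura two-parameter model, d = −½ ln(1 − 2P − Q) − ¼ ln(1 − 2Q).
1 − 2P − Q = 0.532633, giving −½ ln(0.532633) = 0.314961.
1 − 2Q = 0.165678, giving −¼ ln(0.165678) = 0.449427.
d = 0.314961 + 0.449427 = 0.764388.

0.7644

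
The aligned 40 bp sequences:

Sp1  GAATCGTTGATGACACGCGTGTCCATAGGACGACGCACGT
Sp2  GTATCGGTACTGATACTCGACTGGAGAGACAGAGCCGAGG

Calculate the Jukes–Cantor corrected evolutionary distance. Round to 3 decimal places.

0.752

The sequences differ at 19 of 40 sites, so p = 19/40 = 0.475.
d = −(3/4) ln(1 − 4p/3) = −0.75 ln(1 − 0.633333) = −0.75 ln(0.366667)
  = −0.75 × (-1.003301) = 0.752476 substitutions/site.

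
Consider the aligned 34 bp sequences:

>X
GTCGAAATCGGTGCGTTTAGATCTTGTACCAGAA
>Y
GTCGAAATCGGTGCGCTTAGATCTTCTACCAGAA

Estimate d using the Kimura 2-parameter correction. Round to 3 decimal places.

0.061

Of 34 sites, 1 differences are transitions and 1 are transversions, so P = 1/34 ≈ 0.029412 and Q = 1/34 ≈ 0.029412.
Under the Kimura two-parameter model, d = −½ ln(1 − 2P − Q) − ¼ ln(1 − 2Q).
1 − 2P − Q = 0.911764, giving −½ ln(0.911764) = 0.046187.
1 − 2Q = 0.941176, giving −¼ ln(0.941176) = 0.015156.
d = 0.046187 + 0.015156 = 0.061343.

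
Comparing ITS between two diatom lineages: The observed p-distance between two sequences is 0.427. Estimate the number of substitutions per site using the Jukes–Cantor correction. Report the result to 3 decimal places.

0.632

d = −(3/4) ln(1 − 4p/3) = −0.75 ln(1 − 0.569333) = −0.75 ln(0.430667)
  = −0.75 × (-0.842420) = 0.631815 substitutions/site.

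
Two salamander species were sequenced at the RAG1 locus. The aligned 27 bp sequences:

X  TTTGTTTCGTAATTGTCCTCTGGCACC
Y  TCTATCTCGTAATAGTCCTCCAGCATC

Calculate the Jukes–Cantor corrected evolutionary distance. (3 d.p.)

0.318

The sequences differ at 7 of 27 sites (2, 4, 6, 14, 21, 22, 26), so p = 7/27 ≈ 0.259259.
d = −(3/4) ln(1 − 4p/3) = −0.75 ln(1 − 0.345679) = −0.75 ln(0.654321)
  = −0.75 × (-0.424157) = 0.318118 substitutions/site.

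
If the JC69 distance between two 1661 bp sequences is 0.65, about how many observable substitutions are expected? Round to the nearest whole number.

722

Invert JC69: p = (3/4)(1 − e^(−4d/3)) = 0.75 × (1 − e^(-0.866667)) = 0.75 × (1 − 0.420350) = 0.434738.
Expected differing sites = pL ≈ 0.434738 × 1661 = 722.099818 ≈ 722.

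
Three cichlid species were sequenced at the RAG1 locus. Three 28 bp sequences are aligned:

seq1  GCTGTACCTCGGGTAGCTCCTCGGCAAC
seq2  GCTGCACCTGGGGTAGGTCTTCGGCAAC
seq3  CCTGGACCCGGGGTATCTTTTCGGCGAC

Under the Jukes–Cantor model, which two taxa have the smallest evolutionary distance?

seq1 and seq2

seq1–seq2: 4/28 differ, p = 0.143, d = 0.158.
seq1–seq3: 8/28 differ, p = 0.286, d = 0.360.
seq2–seq3: 7/28 differ, p = 0.250, d = 0.304.
The smallest distance is between seq1 and seq2.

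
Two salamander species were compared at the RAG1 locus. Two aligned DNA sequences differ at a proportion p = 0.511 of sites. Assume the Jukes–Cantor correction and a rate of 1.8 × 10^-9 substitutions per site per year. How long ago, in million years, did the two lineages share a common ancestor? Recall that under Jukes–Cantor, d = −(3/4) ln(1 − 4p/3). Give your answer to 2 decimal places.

238.25

d = −(3/4) ln(1 − 4p/3) = −0.75 ln(1 − 0.681333) = −0.75 ln(0.318667)
  = −0.75 × (-1.143609) = 0.857707 substitutions/site.
Under a molecular clock d = 2μt, so t = d/(2μ) = 0.857707 / (2 × 1.8 × 10^-9) = 238.25 million years.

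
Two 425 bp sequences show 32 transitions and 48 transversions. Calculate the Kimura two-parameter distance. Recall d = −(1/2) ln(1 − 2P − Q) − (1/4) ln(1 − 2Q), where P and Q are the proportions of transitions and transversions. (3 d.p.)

P = 32/425 ≈ 0.075294 and Q = 48/425 ≈ 0.112941.
Under the Kimura two-parameter model, d = −½ ln(1 − 2P − Q) − ¼ ln(1 − 2Q).
1 − 2P − Q = 0.736471, giving −½ ln(0.736471) = 0.152943.
1 − 2Q = 0.774118, giving −¼ ln(0.774118) = 0.064008.
d = 0.152943 + 0.064008 = 0.216951.

0.217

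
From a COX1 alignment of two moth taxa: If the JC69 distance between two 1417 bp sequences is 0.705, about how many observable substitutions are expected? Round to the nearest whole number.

Invert JC69: p = (3/4)(1 − e^(−4d/3)) = 0.75 × (1 − e^(-0.94)) = 0.75 × (1 − 0.390628) = 0.457029.
Expected differing sites = pL ≈ 0.457029 × 1417 = 647.610093 ≈ 648.

648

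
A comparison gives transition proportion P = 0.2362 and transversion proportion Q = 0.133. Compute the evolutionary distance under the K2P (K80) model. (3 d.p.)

Under the Kimura two-parameter model, d = −½ ln(1 − 2P − Q) − ¼ ln(1 − 2Q).
1 − 2P − Q = 0.3946, giving −½ ln(0.3946) = 0.464941.
1 − 2Q = 0.734, giving −¼ ln(0.734) = 0.077312.
d = 0.464941 + 0.077312 = 0.542253.

0.542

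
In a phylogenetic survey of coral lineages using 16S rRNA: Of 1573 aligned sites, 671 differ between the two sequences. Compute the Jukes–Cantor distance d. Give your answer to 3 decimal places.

p = 671/1573 ≈ 0.426573.
d = −(3/4) ln(1 − 4p/3) = −0.75 ln(1 − 0.568764) = −0.75 ln(0.431236)
  = −0.75 × (-0.841100) = 0.630825 substitutions/site.

0.631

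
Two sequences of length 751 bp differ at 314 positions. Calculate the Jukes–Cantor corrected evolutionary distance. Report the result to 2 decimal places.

0.61

p = 314/751 ≈ 0.418109.
d = −(3/4) ln(1 − 4p/3) = −0.75 ln(1 − 0.557479) = −0.75 ln(0.442521)
  = −0.75 × (-0.815267) = 0.611450 substitutions/site.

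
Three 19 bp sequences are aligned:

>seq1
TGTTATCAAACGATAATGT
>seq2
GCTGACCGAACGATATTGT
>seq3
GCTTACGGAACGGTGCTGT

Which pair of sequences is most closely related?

seq2 and seq3

seq1–seq2: 6/19 differ, p = 0.316, d = 0.410.
seq1–seq3: 8/19 differ, p = 0.421, d = 0.618.
seq2–seq3: 5/19 differ, p = 0.263, d = 0.324.
The smallest distance is between seq2 and seq3.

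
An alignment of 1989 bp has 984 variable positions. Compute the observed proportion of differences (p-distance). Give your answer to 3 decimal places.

0.495

p = 984/1989 = 0.494720… ≈ 0.495 (to 3 d.p.).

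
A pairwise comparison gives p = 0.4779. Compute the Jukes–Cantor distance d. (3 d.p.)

d = −(3/4) ln(1 − 4p/3) = −0.75 ln(1 − 0.6372) = −0.75 ln(0.3628)
  = −0.75 × (-1.013904) = 0.760428 substitutions/site.

0.760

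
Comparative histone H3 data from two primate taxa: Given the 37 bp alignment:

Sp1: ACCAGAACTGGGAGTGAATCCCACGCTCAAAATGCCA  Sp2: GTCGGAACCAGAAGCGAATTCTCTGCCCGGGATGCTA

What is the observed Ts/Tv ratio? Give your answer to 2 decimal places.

Transitions are A↔G and C↔T; transversions are all other mismatches.
Transitions: 15. Transversions: 1.
R = 15/1 = 15.00.

15.00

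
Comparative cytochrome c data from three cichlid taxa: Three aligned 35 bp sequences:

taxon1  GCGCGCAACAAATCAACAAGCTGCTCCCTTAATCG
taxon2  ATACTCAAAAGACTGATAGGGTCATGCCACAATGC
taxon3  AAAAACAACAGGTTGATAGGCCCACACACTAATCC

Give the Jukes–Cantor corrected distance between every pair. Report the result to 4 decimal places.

d(taxon1,taxon2) = 0.9650, d(taxon1,taxon3) = 0.9650, d(taxon2,taxon3) = 0.5716

taxon1–taxon2: 19/35 sites differ → p ≈ 0.542857, d = −0.75 ln(1 − 0.723809) = 0.964997 ≈ 0.9650.
taxon1–taxon3: 19/35 sites differ → p ≈ 0.542857, d = −0.75 ln(1 − 0.723809) = 0.964997 ≈ 0.9650.
taxon2–taxon3: 14/35 sites differ → p = 0.4, d = −0.75 ln(1 − 0.533333) = 0.571605 ≈ 0.5716.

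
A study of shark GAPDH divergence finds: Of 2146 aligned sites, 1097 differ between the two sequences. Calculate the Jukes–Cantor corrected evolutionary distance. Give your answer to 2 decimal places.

p = 1097/2146 ≈ 0.511184.
d = −(3/4) ln(1 − 4p/3) = −0.75 ln(1 − 0.681579) = −0.75 ln(0.318421)
  = −0.75 × (-1.144381) = 0.858286 substitutions/site.

0.86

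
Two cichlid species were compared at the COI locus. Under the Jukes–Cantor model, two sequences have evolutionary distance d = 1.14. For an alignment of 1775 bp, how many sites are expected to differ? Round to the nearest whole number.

Invert JC69: p = (3/4)(1 − e^(−4d/3)) = 0.75 × (1 − e^(-1.52)) = 0.75 × (1 − 0.218712) = 0.585966.
Expected differing sites = pL ≈ 0.585966 × 1775 = 1040.08965 ≈ 1040.

1040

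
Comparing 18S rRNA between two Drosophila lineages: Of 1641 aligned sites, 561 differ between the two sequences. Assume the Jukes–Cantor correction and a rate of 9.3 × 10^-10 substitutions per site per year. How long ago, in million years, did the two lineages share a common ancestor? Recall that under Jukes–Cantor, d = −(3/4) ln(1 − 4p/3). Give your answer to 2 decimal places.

245.35

p = 561/1641 ≈ 0.341865.
d = −(3/4) ln(1 − 4p/3) = −0.75 ln(1 − 0.45582) = −0.75 ln(0.54418)
  = −0.75 × (-0.608475) = 0.456356 substitutions/site.
Under a molecular clock d = 2μt, so t = d/(2μ) = 0.456356 / (2 × 9.3 × 10^-10) = 245.35 million years.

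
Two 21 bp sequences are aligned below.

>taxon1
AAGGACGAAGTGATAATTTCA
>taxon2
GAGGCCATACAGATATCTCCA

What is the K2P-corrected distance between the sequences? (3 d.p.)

0.644

Of 21 sites, 4 differences are transitions and 5 are transversions, so P = 4/21 ≈ 0.190476 and Q = 5/21 ≈ 0.238095.
Under the Kimura two-parameter model, d = −½ ln(1 − 2P − Q) − ¼ ln(1 − 2Q).
1 − 2P − Q = 0.380953, giving −½ ln(0.380953) = 0.482540.
1 − 2Q = 0.52381, giving −¼ ln(0.52381) = 0.161657.
d = 0.482540 + 0.161657 = 0.644197.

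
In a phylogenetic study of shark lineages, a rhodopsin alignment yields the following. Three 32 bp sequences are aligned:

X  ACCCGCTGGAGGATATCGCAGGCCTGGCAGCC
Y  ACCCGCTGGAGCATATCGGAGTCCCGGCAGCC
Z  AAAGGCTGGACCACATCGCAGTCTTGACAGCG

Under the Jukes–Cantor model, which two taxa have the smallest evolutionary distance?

X–Y: 4/32 differ, p = 0.125, d = 0.137.
X–Z: 10/32 differ, p = 0.313, d = 0.404.
Y–Z: 10/32 differ, p = 0.313, d = 0.404.
The smallest distance is between X and Y.

X and Y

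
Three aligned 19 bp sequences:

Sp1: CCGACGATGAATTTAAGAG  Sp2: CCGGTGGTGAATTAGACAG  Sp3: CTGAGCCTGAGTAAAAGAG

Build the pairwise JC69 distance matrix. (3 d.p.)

d(Sp1,Sp2) = 0.410, d(Sp1,Sp3) = 0.507, d(Sp2,Sp3) = 0.749

Sp1–Sp2: 6/19 sites differ → p ≈ 0.315789, d = −0.75 ln(1 − 0.421052) = 0.409907 ≈ 0.410.
Sp1–Sp3: 7/19 sites differ → p ≈ 0.368421, d = −0.75 ln(1 − 0.491228) = 0.506816 ≈ 0.507.
Sp2–Sp3: 9/19 sites differ → p ≈ 0.473684, d = −0.75 ln(1 − 0.631579) = 0.748897 ≈ 0.749.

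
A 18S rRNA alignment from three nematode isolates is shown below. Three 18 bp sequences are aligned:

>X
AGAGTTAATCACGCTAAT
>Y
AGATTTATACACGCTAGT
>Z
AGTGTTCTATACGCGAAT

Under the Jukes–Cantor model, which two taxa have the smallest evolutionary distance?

X–Y: 4/18 differ, p = 0.222, d = 0.264.
X–Z: 6/18 differ, p = 0.333, d = 0.441.
Y–Z: 6/18 differ, p = 0.333, d = 0.441.
The smallest distance is between X and Y.

X and Y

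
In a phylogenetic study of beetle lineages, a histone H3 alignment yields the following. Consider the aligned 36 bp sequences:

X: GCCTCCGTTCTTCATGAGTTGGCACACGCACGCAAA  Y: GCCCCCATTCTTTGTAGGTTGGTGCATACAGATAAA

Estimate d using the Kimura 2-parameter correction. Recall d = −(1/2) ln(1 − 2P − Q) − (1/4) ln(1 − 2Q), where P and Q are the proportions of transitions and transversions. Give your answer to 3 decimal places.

0.607

Of 36 sites, 12 differences are transitions and 1 are transversions, so P = 12/36 ≈ 0.333333 and Q = 1/36 ≈ 0.027778.
Under the Kimura two-parameter model, d = −½ ln(1 − 2P − Q) − ¼ ln(1 − 2Q).
1 − 2P − Q = 0.305556, giving −½ ln(0.305556) = 0.592811.
1 − 2Q = 0.944444, giving −¼ ln(0.944444) = 0.014290.
d = 0.592811 + 0.014290 = 0.607101.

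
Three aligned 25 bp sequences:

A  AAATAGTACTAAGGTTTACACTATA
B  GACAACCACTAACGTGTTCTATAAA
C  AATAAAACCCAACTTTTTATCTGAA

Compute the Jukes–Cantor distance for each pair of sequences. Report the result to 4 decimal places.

A–B: 11/25 sites differ → p = 0.44, d = −0.75 ln(1 − 0.586667) = 0.662626 ≈ 0.6626.
A–C: 13/25 sites differ → p = 0.52, d = −0.75 ln(1 − 0.693333) = 0.886495 ≈ 0.8865.
B–C: 11/25 sites differ → p = 0.44, d = −0.75 ln(1 − 0.586667) = 0.662626 ≈ 0.6626.

d(A,B) = 0.6626, d(A,C) = 0.8865, d(B,C) = 0.6626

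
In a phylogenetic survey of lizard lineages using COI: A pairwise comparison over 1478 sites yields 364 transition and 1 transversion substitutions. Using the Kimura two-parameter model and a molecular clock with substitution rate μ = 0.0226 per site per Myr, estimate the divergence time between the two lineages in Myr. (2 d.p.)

7.53

P = 364/1478 ≈ 0.246279 and Q = 1/1478 ≈ 0.000677.
Under the Kimura two-parameter model, d = −½ ln(1 − 2P − Q) − ¼ ln(1 − 2Q).
1 − 2P − Q = 0.506765, giving −½ ln(0.506765) = 0.339854.
1 − 2Q = 0.998646, giving −¼ ln(0.998646) = 0.000339.
d = 0.339854 + 0.000339 = 0.340193.
Under a molecular clock d = 2μt, so t = d/(2μ) = 0.340193 / (2 × 0.0226) = 7.53 Myr.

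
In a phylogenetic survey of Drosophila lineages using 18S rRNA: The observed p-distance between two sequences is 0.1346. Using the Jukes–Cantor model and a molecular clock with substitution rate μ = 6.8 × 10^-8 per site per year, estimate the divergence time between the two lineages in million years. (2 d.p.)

d = −(3/4) ln(1 − 4p/3) = −0.75 ln(1 − 0.179467) = −0.75 ln(0.820533)
  = −0.75 × (-0.197801) = 0.148351 substitutions/site.
Under a molecular clock d = 2μt, so t = d/(2μ) = 0.148351 / (2 × 6.8 × 10^-8) = 1.09 million years.

1.09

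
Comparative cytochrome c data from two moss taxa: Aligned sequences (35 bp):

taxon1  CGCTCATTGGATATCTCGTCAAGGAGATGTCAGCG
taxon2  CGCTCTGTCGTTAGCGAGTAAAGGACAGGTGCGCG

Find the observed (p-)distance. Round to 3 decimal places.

The sequences differ at 12 of 35 positions.
p = 12/35 = 0.342857… ≈ 0.343 (to 3 d.p.).

0.343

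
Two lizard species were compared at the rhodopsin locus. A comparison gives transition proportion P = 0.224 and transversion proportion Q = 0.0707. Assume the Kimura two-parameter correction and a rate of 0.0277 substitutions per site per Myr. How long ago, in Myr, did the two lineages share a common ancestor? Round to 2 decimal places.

7.29

Under the Kimura two-parameter model, d = −½ ln(1 − 2P − Q) − ¼ ln(1 − 2Q).
1 − 2P − Q = 0.4813, giving −½ ln(0.4813) = 0.365632.
1 − 2Q = 0.8586, giving −¼ ln(0.8586) = 0.038113.
d = 0.365632 + 0.038113 = 0.403745.
Under a molecular clock d = 2μt, so t = d/(2μ) = 0.403745 / (2 × 0.0277) = 7.29 Myr.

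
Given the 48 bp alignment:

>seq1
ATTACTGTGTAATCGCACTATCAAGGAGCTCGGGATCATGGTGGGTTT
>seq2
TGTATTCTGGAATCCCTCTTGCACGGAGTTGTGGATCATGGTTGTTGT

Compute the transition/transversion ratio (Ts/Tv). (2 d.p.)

0.14

Transitions are A↔G and C↔T; transversions are all other mismatches.
Transitions: 2. Transversions: 14.
R = 2/14 = 0.142857… ≈ 0.14 (to 2 d.p.).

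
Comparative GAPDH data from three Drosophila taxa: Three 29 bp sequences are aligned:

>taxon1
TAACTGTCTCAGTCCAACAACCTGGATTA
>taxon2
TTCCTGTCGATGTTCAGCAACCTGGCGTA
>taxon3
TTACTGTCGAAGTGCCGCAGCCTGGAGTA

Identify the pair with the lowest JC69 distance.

taxon1–taxon2: 9/29 differ, p = 0.310, d = 0.401.
taxon1–taxon3: 8/29 differ, p = 0.276, d = 0.344.
taxon2–taxon3: 6/29 differ, p = 0.207, d = 0.242.
The smallest distance is between taxon2 and taxon3.

taxon2 and taxon3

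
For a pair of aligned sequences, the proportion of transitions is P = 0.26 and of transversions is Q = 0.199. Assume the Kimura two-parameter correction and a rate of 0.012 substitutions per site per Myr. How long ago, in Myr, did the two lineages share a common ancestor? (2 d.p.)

31.73

Under the Kimura two-parameter model, d = −½ ln(1 − 2P − Q) − ¼ ln(1 − 2Q).
1 − 2P − Q = 0.281, giving −½ ln(0.281) = 0.634700.
1 − 2Q = 0.602, giving −¼ ln(0.602) = 0.126874.
d = 0.634700 + 0.126874 = 0.761574.
Under a molecular clock d = 2μt, so t = d/(2μ) = 0.761574 / (2 × 0.012) = 31.73 Myr.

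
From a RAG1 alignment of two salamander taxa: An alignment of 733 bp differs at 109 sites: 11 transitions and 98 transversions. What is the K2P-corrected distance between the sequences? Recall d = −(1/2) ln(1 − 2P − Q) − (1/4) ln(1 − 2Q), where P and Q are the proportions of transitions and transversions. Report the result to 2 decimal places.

0.17

P = 11/733 ≈ 0.015007 and Q = 98/733 ≈ 0.133697.
Under the Kimura two-parameter model, d = −½ ln(1 − 2P − Q) − ¼ ln(1 − 2Q).
1 − 2P − Q = 0.836289, giving −½ ln(0.836289) = 0.089391.
1 − 2Q = 0.732606, giving −¼ ln(0.732606) = 0.077787.
d = 0.089391 + 0.077787 = 0.167178.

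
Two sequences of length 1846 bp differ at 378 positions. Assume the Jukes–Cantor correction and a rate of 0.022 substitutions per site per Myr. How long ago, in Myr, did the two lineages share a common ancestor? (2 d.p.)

5.44

p = 378/1846 ≈ 0.204767.
d = −(3/4) ln(1 − 4p/3) = −0.75 ln(1 − 0.273023) = −0.75 ln(0.726977)
  = −0.75 × (-0.318860) = 0.239145 substitutions/site.
Under a molecular clock d = 2μt, so t = d/(2μ) = 0.239145 / (2 × 0.022) = 5.44 Myr.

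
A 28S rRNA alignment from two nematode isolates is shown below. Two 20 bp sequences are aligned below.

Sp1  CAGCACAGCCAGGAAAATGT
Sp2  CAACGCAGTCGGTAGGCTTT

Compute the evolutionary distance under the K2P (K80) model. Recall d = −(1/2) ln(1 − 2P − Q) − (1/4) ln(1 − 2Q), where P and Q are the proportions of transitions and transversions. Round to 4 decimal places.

0.7823

Of 20 sites, 6 differences are transitions and 3 are transversions, so P = 6/20 = 0.3 and Q = 3/20 = 0.15.
Under the Kimura two-parameter model, d = −½ ln(1 − 2P − Q) − ¼ ln(1 − 2Q).
1 − 2P − Q = 0.25, giving −½ ln(0.25) = 0.693147.
1 − 2Q = 0.7, giving −¼ ln(0.7) = 0.089169.
d = 0.693147 + 0.089169 = 0.782316.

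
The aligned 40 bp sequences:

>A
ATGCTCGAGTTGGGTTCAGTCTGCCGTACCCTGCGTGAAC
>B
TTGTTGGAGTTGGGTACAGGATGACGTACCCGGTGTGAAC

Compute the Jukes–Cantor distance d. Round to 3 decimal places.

0.268

The sequences differ at 9 of 40 sites (1, 4, 6, 16, 20, 21, 24, 32, 34), so p = 9/40 = 0.225.
d = −(3/4) ln(1 − 4p/3) = −0.75 ln(1 − 0.3) = −0.75 ln(0.7)
  = −0.75 × (-0.356675) = 0.267506 substitutions/site.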